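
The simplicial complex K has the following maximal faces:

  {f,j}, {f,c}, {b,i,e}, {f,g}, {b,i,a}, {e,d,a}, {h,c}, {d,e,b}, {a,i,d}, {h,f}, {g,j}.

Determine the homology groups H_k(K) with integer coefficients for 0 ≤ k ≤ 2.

Fix the vertex order a < b < c < d < e < f < g < h < i < j and write every simplex with vertices in increasing order. Then dim K = 2 and the simplices of K are:

  0-simplices (10): a, b, c, d, e, f, g, h, i, j
  1-simplices (16): ab, ad, ae, ai, bd, be, bi, cf, ch, de, di, ei, fg, fh, fj, gj
  2-simplices (5): abi, ade, adi, bde, bei

giving chain groups C_0 ≅ Z^10, C_1 ≅ Z^16, C_2 ≅ Z^5.

The boundary map ∂_1: C_1 → C_0 maps an edge to its endpoints' difference, ∂[p,q] = q − p.
As a 10×16 matrix over Z this has rank 8, with invariant factors (1,1,1,1,1,1,1,1).

The boundary map ∂_2: C_2 → C_1 maps a triangle to the signed sum of its edges. For instance
  ∂ade = de − ae + ad,
  ∂adi = di − ai + ad.
As a 16×5 matrix over Z this has rank 5, with invariant factors (1,1,1,1,1).

Computing H_k = (kernel of ∂_k) / (image of ∂_{k+1}):

  H_0: rank C_0 − rank ∂_1 = 10 − 8 = 2, and the invariant factors of ∂_1 are all 1, so H_0 ≅ Z^2.
  H_1: rank ker ∂_1 − rank ∂_2 = (16 − 8) − 5 = 3, and the invariant factors of ∂_2 are all 1, so H_1 ≅ Z^3.
  H_2: rank ker ∂_2 − rank ∂_3 = (5 − 5) − 0 = 0, and there is no ∂_3, so H_2 ≅ 0.

(K is a triangulation of the disjoint union of the Möbius band and a wedge of 2 circles.)

H_0 ≅ Z^2,  H_1 ≅ Z^3,  H_2 = 0.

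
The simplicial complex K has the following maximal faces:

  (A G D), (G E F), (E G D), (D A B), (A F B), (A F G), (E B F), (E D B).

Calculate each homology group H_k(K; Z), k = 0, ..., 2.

H_0 ≅ Z,  H_1 = 0,  H_2 ≅ Z.

We work with the vertex ordering A < B < D < E < F < G. The simplices of K, each written with vertices in increasing order, are:

  0-simplices (6): A, B, D, E, F, G
  1-simplices (12): AB, AD, AF, AG, BD, BE, BF, DE, DG, EF, EG, FG
  2-simplices (8): ABD, ABF, ADG, AFG, BDE, BEF, DEG, EFG

giving chain groups C_0 ≅ Z^6, C_1 ≅ Z^12, C_2 ≅ Z^8.

Boundary ∂_1: C_1 → C_0 is given by ∂[p,q] = [q] − [p].
This gives a 6×12 integer matrix of rank 5; reducing to Smith normal form yields diagonal entries (1,1,1,1,1).

The boundary map ∂_2: C_2 → C_1 maps a triangle to the signed sum of its edges. For instance
  ∂BEF = EF − BF + BE,
  ∂ABF = BF − AF + AB.
The 12×8 boundary matrix has rank 7 and Smith normal form diag(1,1,1,1,1,1,1).

Now H_k = ker ∂_k / im ∂_{k+1}, so:

  H_0: rank C_0 − rank ∂_1 = 6 − 5 = 1, and the invariant factors of ∂_1 are all 1, so H_0 ≅ Z.
  H_1: rank ker ∂_1 − rank ∂_2 = (12 − 5) − 7 = 0, and the invariant factors of ∂_2 are all 1, so H_1 ≅ 0.
  H_2: rank ker ∂_2 − rank ∂_3 = (8 − 7) − 0 = 1, and there is no ∂_3, so H_2 ≅ Z.

As a check, the Euler characteristic is 6 − 12 + 8 = 2, which agrees with 1 − 0 + 1 = 2.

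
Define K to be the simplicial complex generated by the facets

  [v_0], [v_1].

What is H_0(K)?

H_0 ≅ Z^2.

Order the vertices as v_0 < v_1. Listing each simplex with vertices in this order, K has dimension 0 with simplices:

  0-simplices (2): [v_0], [v_1]

Hence C_0 ≅ Z^2.

Reading off H_k = ker ∂_k / im ∂_{k+1}:

  H_0: rank C_0 − rank ∂_1 = 2 − 0 = 2, and there is no ∂_1, so H_0 = Z^2.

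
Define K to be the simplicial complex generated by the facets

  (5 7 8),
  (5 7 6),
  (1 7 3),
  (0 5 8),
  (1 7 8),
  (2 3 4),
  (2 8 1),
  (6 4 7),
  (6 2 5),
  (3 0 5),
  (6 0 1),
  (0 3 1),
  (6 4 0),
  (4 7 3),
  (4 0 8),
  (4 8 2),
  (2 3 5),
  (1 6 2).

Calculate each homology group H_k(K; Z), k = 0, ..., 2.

Order the vertices as 0 < 1 < 2 < 3 < 4 < 5 < 6 < 7 < 8. Listing each simplex with vertices in this order, K has dimension 2 with simplices:

  0-simplices (9): [0], [1], [2], [3], [4], [5], [6], [7], [8]
  1-simplices (27): (27 of them)
  2-simplices (18): [0,1,3], [0,1,6], [0,3,5], [0,4,6], [0,4,8], [0,5,8], [1,2,6], [1,2,8], [1,3,7], [1,7,8], [2,3,4], [2,3,5], [2,4,8], [2,5,6], [3,4,7], [4,6,7], [5,6,7], [5,7,8]

Hence C_0 ≅ Z^9, C_1 ≅ Z^27, C_2 ≅ Z^18.

The boundary map ∂_1: C_1 → C_0 maps an edge to its endpoints' difference, ∂[p,q] = q − p. For instance
  ∂[0,3] = [3] − [0].
The resulting 9×27 matrix has rank 8, and its Smith normal form has invariant factors (1,1,1,1,1,1,1,1).

The boundary map ∂_2: C_2 → C_1 sends each 2-simplex [p,q,r] to [q,r] − [p,r] + [p,q]. For instance
  ∂[1,2,6] = [2,6] − [1,6] + [1,2],
  ∂[2,4,8] = [4,8] − [2,8] + [2,4].
The resulting 27×18 matrix has rank 17, and its Smith normal form has invariant factors (1,1,1,1,1,1,1,1,1,1,1,1,1,1,1,1,1).

Now H_k = ker ∂_k / im ∂_{k+1}, so:

  H_0: rank C_0 − rank ∂_1 = 9 − 8 = 1, and the invariant factors of ∂_1 are all 1, so H_0 ≅ Z.
  H_1: rank ker ∂_1 − rank ∂_2 = (27 − 8) − 17 = 2, and the invariant factors of ∂_2 are all 1, so H_1 ≅ Z^2.
  H_2: rank ker ∂_2 − rank ∂_3 = (18 − 17) − 0 = 1, and there is no ∂_3, so H_2 ≅ Z.

H_0 = Z,  H_1 = Z^2,  H_2 = Z.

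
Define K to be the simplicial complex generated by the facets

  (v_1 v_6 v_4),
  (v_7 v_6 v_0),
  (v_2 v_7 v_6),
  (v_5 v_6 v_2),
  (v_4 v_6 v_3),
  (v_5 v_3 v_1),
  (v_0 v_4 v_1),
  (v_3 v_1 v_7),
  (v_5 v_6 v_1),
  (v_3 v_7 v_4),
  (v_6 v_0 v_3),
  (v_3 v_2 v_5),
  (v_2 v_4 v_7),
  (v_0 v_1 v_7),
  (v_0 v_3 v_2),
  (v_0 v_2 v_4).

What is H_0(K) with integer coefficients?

K has 8 vertices, 24 edges, 16 triangles.
rank ∂_0 = 0, rank ∂_1 = 7 ⇒ b_0 = 8 − 0 − 7 = 1; all invariant factors of ∂_1 are 1 so no torsion. So H_0 = Z.

H_0 = Z.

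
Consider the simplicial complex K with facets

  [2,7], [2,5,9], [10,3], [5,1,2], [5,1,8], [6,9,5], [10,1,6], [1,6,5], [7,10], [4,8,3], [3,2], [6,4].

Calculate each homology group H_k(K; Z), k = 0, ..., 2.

We work with the vertex ordering 1 < 2 < 3 < 4 < 5 < 6 < 7 < 8 < 9 < 10. The simplices of K, each written with vertices in increasing order, are:

  0-simplices (10): [1], [2], [3], [4], [5], [6], [7], [8], [9], [10]
  1-simplices (20): [1,2], [1,5], [1,6], [1,8], [1,10], [2,3], [2,5], [2,7], [2,9], [3,4], [3,8], [3,10], [4,6], [4,8], [5,6], [5,8], [5,9], [6,9], [6,10], [7,10]
  2-simplices (7): [1,2,5], [1,5,6], [1,5,8], [1,6,10], [2,5,9], [3,4,8], [5,6,9]

Hence C_0 ≅ Z^10, C_1 ≅ Z^20, C_2 ≅ Z^7.

Boundary ∂_1: C_1 → C_0 sends each edge [p,q] (with p < q) to q − p. For instance
  ∂[2,5] = [5] − [2].
The 10×20 boundary matrix has rank 9 and Smith normal form diag(1,1,1,1,1,1,1,1,1).

∂_2: C_2 → C_1 maps a triangle to the signed sum of its edges. For instance
  ∂[3,4,8] = [4,8] − [3,8] + [3,4],
  ∂[2,5,9] = [5,9] − [2,9] + [2,5].
As a 20×7 matrix over Z this has rank 7, with invariant factors (1,1,1,1,1,1,1).

Now H_k = ker ∂_k / im ∂_{k+1}, so:

  H_0: rank C_0 − rank ∂_1 = 10 − 9 = 1, and the invariant factors of ∂_1 are all 1, so H_0 = Z.
  H_1: rank ker ∂_1 − rank ∂_2 = (20 − 9) − 7 = 4, and the invariant factors of ∂_2 are all 1, so H_1 = Z^4.
  H_2: rank ker ∂_2 − rank ∂_3 = (7 − 7) − 0 = 0, and there is no ∂_3, so H_2 = 0.

H_0 ≅ Z,  H_1 ≅ Z^4,  H_2 = 0.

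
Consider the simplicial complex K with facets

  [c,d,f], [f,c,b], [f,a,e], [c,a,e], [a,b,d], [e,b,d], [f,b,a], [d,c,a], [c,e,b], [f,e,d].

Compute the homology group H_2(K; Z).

Take the total order a < b < c < d < e < f on the vertex set. Then K (dimension 2) consists of the simplices:

  0-simplices (6): a, b, c, d, e, f
  1-simplices (15): ab, ac, ad, ae, af, bc, bd, be, bf, cd, ce, cf, de, df, ef
  2-simplices (10): abd, abf, acd, ace, aef, bce, bcf, bde, cdf, def

giving chain groups C_0 ≅ Z^6, C_1 ≅ Z^15, C_2 ≅ Z^10.

∂_1: C_1 → C_0 sends each edge [p,q] (with p < q) to q − p.
The resulting 6×15 matrix has rank 5, and its Smith normal form has invariant factors (1,1,1,1,1).

∂_2: C_2 → C_1 sends each 2-simplex [p,q,r] to [q,r] − [p,r] + [p,q]. For instance
  ∂acd = cd − ad + ac,
  ∂def = ef − df + de.
The 15×10 boundary matrix has rank 10 and Smith normal form diag(1,1,1,1,1,1,1,1,1,2).

Now H_k = ker ∂_k / im ∂_{k+1}, so:

  H_2: rank ker ∂_2 − rank ∂_3 = (10 − 10) − 0 = 0, and there is no ∂_3, so H_2 ≅ 0.

H_2 = 0.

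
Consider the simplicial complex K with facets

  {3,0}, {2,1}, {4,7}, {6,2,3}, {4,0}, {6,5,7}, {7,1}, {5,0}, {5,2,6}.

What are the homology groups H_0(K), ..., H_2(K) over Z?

Order the vertices as 0 < 1 < 2 < 3 < 4 < 5 < 6 < 7. Listing each simplex with vertices in this order, K has dimension 2 with simplices:

  0-simplices (8): [0], [1], [2], [3], [4], [5], [6], [7]
  1-simplices (13): [0,3], [0,4], [0,5], [1,2], [1,7], [2,3], [2,5], [2,6], [3,6], [4,7], [5,6], [5,7], [6,7]
  2-simplices (3): [2,3,6], [2,5,6], [5,6,7]

Hence C_0 ≅ Z^8, C_1 ≅ Z^13, C_2 ≅ Z^3.

The boundary map ∂_1: C_1 → C_0 maps an edge to its endpoints' difference, ∂[p,q] = q − p. For instance
  ∂[0,4] = [4] − [0].
The 8×13 boundary matrix has rank 7 and Smith normal form diag(1,1,1,1,1,1,1).

∂_2: C_2 → C_1 maps a triangle to the signed sum of its edges. For instance
  ∂[2,3,6] = [3,6] − [2,6] + [2,3],
  ∂[5,6,7] = [6,7] − [5,7] + [5,6].
This gives a 13×3 integer matrix of rank 3; reducing to Smith normal form yields diagonal entries (1,1,1).

Now H_k = ker ∂_k / im ∂_{k+1}, so:

  H_0: rank C_0 − rank ∂_1 = 8 − 7 = 1, and the invariant factors of ∂_1 are all 1, so H_0 ≅ Z.
  H_1: rank ker ∂_1 − rank ∂_2 = (13 − 7) − 3 = 3, and the invariant factors of ∂_2 are all 1, so H_1 ≅ Z^3.
  H_2: rank ker ∂_2 − rank ∂_3 = (3 − 3) − 0 = 0, and there is no ∂_3, so H_2 ≅ 0.

H_0 = Z,  H_1 = Z^3,  H_2 = 0.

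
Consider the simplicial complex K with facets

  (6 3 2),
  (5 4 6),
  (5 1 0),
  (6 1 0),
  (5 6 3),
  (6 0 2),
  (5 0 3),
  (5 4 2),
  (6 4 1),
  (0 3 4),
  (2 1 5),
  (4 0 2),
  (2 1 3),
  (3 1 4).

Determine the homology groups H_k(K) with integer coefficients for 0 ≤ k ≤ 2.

Order the vertices as 0 < 1 < 2 < 3 < 4 < 5 < 6. Listing each simplex with vertices in this order, K has dimension 2 with simplices:

  0-simplices (7): [0], [1], [2], [3], [4], [5], [6]
  1-simplices (21): [0,1], [0,2], [0,3], [0,4], [0,5], [0,6], [1,2], [1,3], [1,4], [1,5], [1,6], [2,3], [2,4], [2,5], [2,6], [3,4], [3,5], [3,6], [4,5], [4,6], [5,6]
  2-simplices (14): [0,1,5], [0,1,6], [0,2,4], [0,2,6], [0,3,4], [0,3,5], [1,2,3], [1,2,5], [1,3,4], [1,4,6], [2,3,6], [2,4,5], [3,5,6], [4,5,6]

Hence C_0 ≅ Z^7, C_1 ≅ Z^21, C_2 ≅ Z^14.

∂_1: C_1 → C_0 is given by ∂[p,q] = [q] − [p].
The resulting 7×21 matrix has rank 6, and its Smith normal form has invariant factors (1,1,1,1,1,1).

The boundary map ∂_2: C_2 → C_1 acts by ∂[p,q,r] = [q,r] − [p,r] + [p,q]. For instance
  ∂[0,2,4] = [2,4] − [0,4] + [0,2],
  ∂[1,2,3] = [2,3] − [1,3] + [1,2].
The resulting 21×14 matrix has rank 13, and its Smith normal form has invariant factors (1,1,1,1,1,1,1,1,1,1,1,1,1).

Now H_k = ker ∂_k / im ∂_{k+1}, so:

  H_0: rank C_0 − rank ∂_1 = 7 − 6 = 1, and the invariant factors of ∂_1 are all 1, so H_0 = Z.
  H_1: rank ker ∂_1 − rank ∂_2 = (21 − 6) − 13 = 2, and the invariant factors of ∂_2 are all 1, so H_1 = Z^2.
  H_2: rank ker ∂_2 − rank ∂_3 = (14 − 13) − 0 = 1, and there is no ∂_3, so H_2 = Z.

H_0 ≅ Z,  H_1 ≅ Z^2,  H_2 ≅ Z.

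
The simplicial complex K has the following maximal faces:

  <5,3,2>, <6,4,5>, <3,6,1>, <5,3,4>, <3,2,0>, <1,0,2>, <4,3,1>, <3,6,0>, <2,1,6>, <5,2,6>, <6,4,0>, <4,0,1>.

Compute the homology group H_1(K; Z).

H_1 = Z/2.

K has 7 vertices, 18 edges, 12 triangles.
rank ∂_1 = 6, rank ∂_2 = 12 ⇒ b_1 = 18 − 6 − 12 = 0; ∂_2 has invariant factor(s) [2] giving torsion. So H_1 ≅ Z/2.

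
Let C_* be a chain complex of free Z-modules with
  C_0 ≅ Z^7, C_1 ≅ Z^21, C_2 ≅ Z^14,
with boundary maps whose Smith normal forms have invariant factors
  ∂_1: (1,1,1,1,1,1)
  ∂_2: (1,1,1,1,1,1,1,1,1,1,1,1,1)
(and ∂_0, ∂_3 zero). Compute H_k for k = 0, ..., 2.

H_0 = Z,  H_1 = Z^2,  H_2 = Z.

H_0: b_0 = 7 − 0 − 6 = 1; torsion from ∂_1 factors > 1: none. So H_0 = Z.
H_1: b_1 = 21 − 6 − 13 = 2; torsion from ∂_2 factors > 1: none. So H_1 = Z^2.
H_2: b_2 = 14 − 13 − 0 = 1; torsion from ∂_3 factors > 1: none. So H_2 = Z.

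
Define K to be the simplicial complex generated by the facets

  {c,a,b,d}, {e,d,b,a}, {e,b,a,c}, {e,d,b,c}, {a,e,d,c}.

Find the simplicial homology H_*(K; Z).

We work with the vertex ordering a < b < c < d < e. The simplices of K, each written with vertices in increasing order, are:

  0-simplices (5): a, b, c, d, e
  1-simplices (10): ab, ac, ad, ae, bc, bd, be, cd, ce, de
  2-simplices (10): abc, abd, abe, acd, ace, ade, bcd, bce, bde, cde
  3-simplices (5): abcd, abce, abde, acde, bcde

Hence C_0 ≅ Z^5, C_1 ≅ Z^10, C_2 ≅ Z^10, C_3 ≅ Z^5.

∂_1: C_1 → C_0 maps an edge to its endpoints' difference, ∂[p,q] = q − p. For instance
  ∂be = e − b.
The resulting 5×10 matrix has rank 4, and its Smith normal form has invariant factors (1,1,1,1).

Boundary ∂_2: C_2 → C_1 sends each 2-simplex [p,q,r] to [q,r] − [p,r] + [p,q]. For instance
  ∂abc = bc − ac + ab,
  ∂ade = de − ae + ad.
The resulting 10×10 matrix has rank 6, and its Smith normal form has invariant factors (1,1,1,1,1,1).

Boundary ∂_3: C_3 → C_2 sends each 3-simplex σ to the alternating sum Σ_i (−1)^i (σ with its i-th vertex removed). For instance
  ∂abcd = bcd − acd + abd − abc,
  ∂acde = cde − ade + ace − acd.
The 10×5 boundary matrix has rank 4 and Smith normal form diag(1,1,1,1).

Computing H_k = (kernel of ∂_k) / (image of ∂_{k+1}):

  H_0: rank C_0 − rank ∂_1 = 5 − 4 = 1, and the invariant factors of ∂_1 are all 1, so H_0 = Z.
  H_1: rank ker ∂_1 − rank ∂_2 = (10 − 4) − 6 = 0, and the invariant factors of ∂_2 are all 1, so H_1 = 0.
  H_2: rank ker ∂_2 − rank ∂_3 = (10 − 6) − 4 = 0, and the invariant factors of ∂_3 are all 1, so H_2 = 0.
  H_3: rank ker ∂_3 − rank ∂_4 = (5 − 4) − 0 = 1, and there is no ∂_4, so H_3 = Z.

As a check, the Euler characteristic is 5 − 10 + 10 − 5 = 0, which agrees with 1 − 0 + 0 − 1 = 0.

H_0 = Z,  H_1 = 0,  H_2 = 0,  H_3 = Z.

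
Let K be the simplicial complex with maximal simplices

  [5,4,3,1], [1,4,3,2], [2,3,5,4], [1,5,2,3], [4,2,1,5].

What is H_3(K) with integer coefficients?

We work with the vertex ordering 1 < 2 < 3 < 4 < 5. The simplices of K, each written with vertices in increasing order, are:

  0-simplices (5): [1], [2], [3], [4], [5]
  1-simplices (10): [1,2], [1,3], [1,4], [1,5], [2,3], [2,4], [2,5], [3,4], [3,5], [4,5]
  2-simplices (10): [1,2,3], [1,2,4], [1,2,5], [1,3,4], [1,3,5], [1,4,5], [2,3,4], [2,3,5], [2,4,5], [3,4,5]
  3-simplices (5): [1,2,3,4], [1,2,3,5], [1,2,4,5], [1,3,4,5], [2,3,4,5]

so the chain groups are C_0 ≅ Z^5, C_1 ≅ Z^10, C_2 ≅ Z^10, C_3 ≅ Z^5.

The boundary map ∂_1: C_1 → C_0 sends each edge [p,q] (with p < q) to q − p. For instance
  ∂[2,3] = [3] − [2].
This gives a 5×10 integer matrix of rank 4; reducing to Smith normal form yields diagonal entries (1,1,1,1).

The boundary map ∂_2: C_2 → C_1 acts by ∂[p,q,r] = [q,r] − [p,r] + [p,q]. For instance
  ∂[1,3,5] = [3,5] − [1,5] + [1,3],
  ∂[2,3,4] = [3,4] − [2,4] + [2,3].
As a 10×10 matrix over Z this has rank 6, with invariant factors (1,1,1,1,1,1).

Boundary ∂_3: C_3 → C_2 sends each 3-simplex σ to the alternating sum Σ_i (−1)^i (σ with its i-th vertex removed). For instance
  ∂[1,2,3,4] = [2,3,4] − [1,3,4] + [1,2,4] − [1,2,3],
  ∂[1,2,4,5] = [2,4,5] − [1,4,5] + [1,2,5] − [1,2,4].
As a 10×5 matrix over Z this has rank 4, with invariant factors (1,1,1,1).

Now H_k = ker ∂_k / im ∂_{k+1}, so:

  H_3: rank ker ∂_3 − rank ∂_4 = (5 − 4) − 0 = 1, and there is no ∂_4, so H_3 = Z.

H_3 ≅ Z.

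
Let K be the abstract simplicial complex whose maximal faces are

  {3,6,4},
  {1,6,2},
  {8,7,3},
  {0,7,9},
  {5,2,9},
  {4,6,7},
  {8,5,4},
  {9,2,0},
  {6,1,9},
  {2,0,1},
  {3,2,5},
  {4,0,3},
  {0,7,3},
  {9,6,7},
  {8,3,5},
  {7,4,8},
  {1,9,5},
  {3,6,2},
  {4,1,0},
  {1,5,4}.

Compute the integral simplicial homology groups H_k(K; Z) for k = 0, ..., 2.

H_0 = Z,  H_1 = Z ⊕ Z_2,  H_2 = 0.

Fix the vertex order 0 < 1 < 2 < 3 < 4 < 5 < 6 < 7 < 8 < 9 and write every simplex with vertices in increasing order. Then dim K = 2 and the simplices of K are:

  0-simplices (10): [0], [1], [2], [3], [4], [5], [6], [7], [8], [9]
  1-simplices (30): (30 of them)
  2-simplices (20): (20 of them)

so the chain groups are C_0 ≅ Z^10, C_1 ≅ Z^30, C_2 ≅ Z^20.

The boundary map ∂_1: C_1 → C_0 sends each edge [p,q] (with p < q) to q − p. For instance
  ∂[2,9] = [9] − [2].
This gives a 10×30 integer matrix of rank 9; reducing to Smith normal form yields diagonal entries (1,1,1,1,1,1,1,1,1).

∂_2: C_2 → C_1 maps a triangle to the signed sum of its edges. For instance
  ∂[1,4,5] = [4,5] − [1,5] + [1,4],
  ∂[4,7,8] = [7,8] − [4,8] + [4,7].
The 30×20 boundary matrix has rank 20 and Smith normal form diag(1,1,1,1,1,1,1,1,1,1,1,1,1,1,1,1,1,1,1,2).

Now H_k = ker ∂_k / im ∂_{k+1}, so:

  H_0: rank C_0 − rank ∂_1 = 10 − 9 = 1, and the invariant factors of ∂_1 are all 1, so H_0 ≅ Z.
  H_1: rank ker ∂_1 − rank ∂_2 = (30 − 9) − 20 = 1, and ∂_2 has invariant factor 2 > 1, so H_1 ≅ Z ⊕ Z_2.
  H_2: rank ker ∂_2 − rank ∂_3 = (20 − 20) − 0 = 0, and there is no ∂_3, so H_2 ≅ 0.

As a check, the Euler characteristic is 10 − 30 + 20 = 0, which agrees with 1 − 1 + 0 = 0.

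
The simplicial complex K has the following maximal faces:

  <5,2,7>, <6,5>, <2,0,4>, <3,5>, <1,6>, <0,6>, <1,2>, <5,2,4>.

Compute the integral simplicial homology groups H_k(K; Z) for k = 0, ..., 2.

We work with the vertex ordering 0 < 1 < 2 < 3 < 4 < 5 < 6 < 7. The simplices of K, each written with vertices in increasing order, are:

  0-simplices (8): [0], [1], [2], [3], [4], [5], [6], [7]
  1-simplices (12): [0,2], [0,4], [0,6], [1,2], [1,6], [2,4], [2,5], [2,7], [3,5], [4,5], [5,6], [5,7]
  2-simplices (3): [0,2,4], [2,4,5], [2,5,7]

so the chain groups are C_0 ≅ Z^8, C_1 ≅ Z^12, C_2 ≅ Z^3.

The boundary map ∂_1: C_1 → C_0 sends each edge [p,q] (with p < q) to q − p. For instance
  ∂[5,7] = [7] − [5].
The resulting 8×12 matrix has rank 7, and its Smith normal form has invariant factors (1,1,1,1,1,1,1).

The boundary map ∂_2: C_2 → C_1 maps a triangle to the signed sum of its edges. For instance
  ∂[2,5,7] = [5,7] − [2,7] + [2,5],
  ∂[2,4,5] = [4,5] − [2,5] + [2,4].
The 12×3 boundary matrix has rank 3 and Smith normal form diag(1,1,1).

Computing H_k = (kernel of ∂_k) / (image of ∂_{k+1}):

  H_0: rank C_0 − rank ∂_1 = 8 − 7 = 1, and the invariant factors of ∂_1 are all 1, so H_0 = Z.
  H_1: rank ker ∂_1 − rank ∂_2 = (12 − 7) − 3 = 2, and the invariant factors of ∂_2 are all 1, so H_1 = Z^2.
  H_2: rank ker ∂_2 − rank ∂_3 = (3 − 3) − 0 = 0, and there is no ∂_3, so H_2 = 0.

H_0 = Z,  H_1 = Z^2,  H_2 = 0.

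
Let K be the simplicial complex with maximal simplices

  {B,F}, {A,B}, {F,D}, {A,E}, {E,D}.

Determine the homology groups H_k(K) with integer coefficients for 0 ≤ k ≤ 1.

We work with the vertex ordering A < B < D < E < F. The simplices of K, each written with vertices in increasing order, are:

  0-simplices (5): A, B, D, E, F
  1-simplices (5): AB, AE, BF, DE, DF

giving chain groups C_0 ≅ Z^5, C_1 ≅ Z^5.

Boundary ∂_1: C_1 → C_0 sends each edge [p,q] (with p < q) to q − p. For instance
  ∂BF = F − B.
The 5×5 boundary matrix has rank 4 and Smith normal form diag(1,1,1,1).

From H_k ≅ ker(∂_k) / im(∂_{k+1}) we obtain:

  H_0: rank C_0 − rank ∂_1 = 5 − 4 = 1, and the invariant factors of ∂_1 are all 1, so H_0 ≅ Z.
  H_1: rank ker ∂_1 − rank ∂_2 = (5 − 4) − 0 = 1, and there is no ∂_2, so H_1 ≅ Z.

H_0 ≅ Z,  H_1 ≅ Z.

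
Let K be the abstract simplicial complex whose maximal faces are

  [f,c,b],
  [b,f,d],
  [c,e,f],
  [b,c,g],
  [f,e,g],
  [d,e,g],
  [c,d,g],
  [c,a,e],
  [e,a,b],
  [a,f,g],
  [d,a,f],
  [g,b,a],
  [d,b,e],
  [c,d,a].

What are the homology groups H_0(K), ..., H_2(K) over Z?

Take the total order a < b < c < d < e < f < g on the vertex set. Then K (dimension 2) consists of the simplices:

  0-simplices (7): a, b, c, d, e, f, g
  1-simplices (21): ab, ac, ad, ae, af, ag, bc, bd, be, bf, bg, cd, ce, cf, cg, de, df, dg, ef, eg, fg
  2-simplices (14): abe, abg, acd, ace, adf, afg, bcf, bcg, bde, bdf, cdg, cef, deg, efg

Hence C_0 ≅ Z^7, C_1 ≅ Z^21, C_2 ≅ Z^14.

The boundary map ∂_1: C_1 → C_0 maps an edge to its endpoints' difference, ∂[p,q] = q − p. For instance
  ∂de = e − d.
The resulting 7×21 matrix has rank 6, and its Smith normal form has invariant factors (1,1,1,1,1,1).

Boundary ∂_2: C_2 → C_1 acts by ∂[p,q,r] = [q,r] − [p,r] + [p,q]. For instance
  ∂abg = bg − ag + ab,
  ∂afg = fg − ag + af.
The resulting 21×14 matrix has rank 13, and its Smith normal form has invariant factors (1,1,1,1,1,1,1,1,1,1,1,1,1).

Computing H_k = (kernel of ∂_k) / (image of ∂_{k+1}):

  H_0: rank C_0 − rank ∂_1 = 7 − 6 = 1, and the invariant factors of ∂_1 are all 1, so H_0 = Z.
  H_1: rank ker ∂_1 − rank ∂_2 = (21 − 6) − 13 = 2, and the invariant factors of ∂_2 are all 1, so H_1 = Z^2.
  H_2: rank ker ∂_2 − rank ∂_3 = (14 − 13) − 0 = 1, and there is no ∂_3, so H_2 = Z.

H_0 ≅ Z,  H_1 ≅ Z^2,  H_2 ≅ Z.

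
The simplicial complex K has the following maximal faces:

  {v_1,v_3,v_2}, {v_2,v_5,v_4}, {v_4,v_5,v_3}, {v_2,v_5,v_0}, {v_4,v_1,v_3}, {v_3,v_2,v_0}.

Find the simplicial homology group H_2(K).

H_2 = 0.

We work with the vertex ordering v_0 < v_1 < v_2 < v_3 < v_4 < v_5. The simplices of K, each written with vertices in increasing order, are:

  0-simplices (6): [v_0], [v_1], [v_2], [v_3], [v_4], [v_5]
  1-simplices (12): [v_0,v_2], [v_0,v_3], [v_0,v_5], [v_1,v_2], [v_1,v_3], [v_1,v_4], [v_2,v_3], [v_2,v_4], [v_2,v_5], [v_3,v_4], [v_3,v_5], [v_4,v_5]
  2-simplices (6): [v_0,v_2,v_3], [v_0,v_2,v_5], [v_1,v_2,v_3], [v_1,v_3,v_4], [v_2,v_4,v_5], [v_3,v_4,v_5]

giving chain groups C_0 ≅ Z^6, C_1 ≅ Z^12, C_2 ≅ Z^6.

The boundary map ∂_1: C_1 → C_0 is given by ∂[p,q] = [q] − [p]. For instance
  ∂[v_2,v_5] = [v_5] − [v_2].
As a 6×12 matrix over Z this has rank 5, with invariant factors (1,1,1,1,1).

∂_2: C_2 → C_1 sends each 2-simplex [p,q,r] to [q,r] − [p,r] + [p,q]. For instance
  ∂[v_0,v_2,v_3] = [v_2,v_3] − [v_0,v_3] + [v_0,v_2],
  ∂[v_0,v_2,v_5] = [v_2,v_5] − [v_0,v_5] + [v_0,v_2].
This gives a 12×6 integer matrix of rank 6; reducing to Smith normal form yields diagonal entries (1,1,1,1,1,1).

Computing H_k = (kernel of ∂_k) / (image of ∂_{k+1}):

  H_2: rank ker ∂_2 − rank ∂_3 = (6 − 6) − 0 = 0, and there is no ∂_3, so H_2 = 0.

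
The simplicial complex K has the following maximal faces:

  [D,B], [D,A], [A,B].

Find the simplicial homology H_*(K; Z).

We work with the vertex ordering A < B < D. The simplices of K, each written with vertices in increasing order, are:

  0-simplices (3): A, B, D
  1-simplices (3): AB, AD, BD

Hence C_0 ≅ Z^3, C_1 ≅ Z^3.

∂_1: C_1 → C_0 sends each edge [p,q] (with p < q) to q − p.
The resulting 3×3 matrix has rank 2, and its Smith normal form has invariant factors (1,1).

From H_k ≅ ker(∂_k) / im(∂_{k+1}) we obtain:

  H_0: rank C_0 − rank ∂_1 = 3 − 2 = 1, and the invariant factors of ∂_1 are all 1, so H_0 ≅ Z.
  H_1: rank ker ∂_1 − rank ∂_2 = (3 − 2) − 0 = 1, and there is no ∂_2, so H_1 ≅ Z.

As a check, the Euler characteristic is 3 − 3 = 0, which agrees with 1 − 1 = 0.

H_0 ≅ Z,  H_1 ≅ Z.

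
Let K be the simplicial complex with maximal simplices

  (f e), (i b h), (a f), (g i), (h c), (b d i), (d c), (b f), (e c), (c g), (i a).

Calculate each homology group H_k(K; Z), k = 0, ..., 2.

K has 9 vertices, 14 edges, 2 triangles.
rank ∂_0 = 0, rank ∂_1 = 8 ⇒ b_0 = 9 − 0 − 8 = 1; all invariant factors of ∂_1 are 1 so no torsion. So H_0 ≅ Z.
rank ∂_1 = 8, rank ∂_2 = 2 ⇒ b_1 = 14 − 8 − 2 = 4; all invariant factors of ∂_2 are 1 so no torsion. So H_1 ≅ Z^4.
rank ∂_2 = 2, rank ∂_3 = 0 ⇒ b_2 = 2 − 2 − 0 = 0. So H_2 ≅ 0.

H_0 ≅ Z,  H_1 ≅ Z^4,  H_2 = 0.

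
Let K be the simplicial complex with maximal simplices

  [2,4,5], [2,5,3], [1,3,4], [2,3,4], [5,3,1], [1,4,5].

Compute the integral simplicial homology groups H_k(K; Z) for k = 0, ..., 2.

Fix the vertex order 1 < 2 < 3 < 4 < 5 and write every simplex with vertices in increasing order. Then dim K = 2 and the simplices of K are:

  0-simplices (5): [1], [2], [3], [4], [5]
  1-simplices (9): [1,3], [1,4], [1,5], [2,3], [2,4], [2,5], [3,4], [3,5], [4,5]
  2-simplices (6): [1,3,4], [1,3,5], [1,4,5], [2,3,4], [2,3,5], [2,4,5]

giving chain groups C_0 ≅ Z^5, C_1 ≅ Z^9, C_2 ≅ Z^6.

Boundary ∂_1: C_1 → C_0 sends each edge [p,q] (with p < q) to q − p. For instance
  ∂[3,5] = [5] − [3].
This gives a 5×9 integer matrix of rank 4; reducing to Smith normal form yields diagonal entries (1,1,1,1).

Boundary ∂_2: C_2 → C_1 sends each 2-simplex [p,q,r] to [q,r] − [p,r] + [p,q]. For instance
  ∂[1,3,4] = [3,4] − [1,4] + [1,3],
  ∂[2,3,5] = [3,5] − [2,5] + [2,3].
The 9×6 boundary matrix has rank 5 and Smith normal form diag(1,1,1,1,1).

From H_k ≅ ker(∂_k) / im(∂_{k+1}) we obtain:

  H_0: rank C_0 − rank ∂_1 = 5 − 4 = 1, and the invariant factors of ∂_1 are all 1, so H_0 ≅ Z.
  H_1: rank ker ∂_1 − rank ∂_2 = (9 − 4) − 5 = 0, and the invariant factors of ∂_2 are all 1, so H_1 ≅ 0.
  H_2: rank ker ∂_2 − rank ∂_3 = (6 − 5) − 0 = 1, and there is no ∂_3, so H_2 ≅ Z.

(K is a triangulation of the 2-sphere S^2.)

H_0 = Z,  H_1 = 0,  H_2 = Z.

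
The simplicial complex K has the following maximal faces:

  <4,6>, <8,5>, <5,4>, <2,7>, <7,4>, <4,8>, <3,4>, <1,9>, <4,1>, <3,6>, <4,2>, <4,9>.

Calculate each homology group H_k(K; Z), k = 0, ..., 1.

H_0 ≅ Z,  H_1 ≅ Z^4.

Fix the vertex order 1 < 2 < 3 < 4 < 5 < 6 < 7 < 8 < 9 and write every simplex with vertices in increasing order. Then dim K = 1 and the simplices of K are:

  0-simplices (9): [1], [2], [3], [4], [5], [6], [7], [8], [9]
  1-simplices (12): [1,4], [1,9], [2,4], [2,7], [3,4], [3,6], [4,5], [4,6], [4,7], [4,8], [4,9], [5,8]

giving chain groups C_0 ≅ Z^9, C_1 ≅ Z^12.

The boundary map ∂_1: C_1 → C_0 sends each edge [p,q] (with p < q) to q − p. For instance
  ∂[5,8] = [8] − [5].
As a 9×12 matrix over Z this has rank 8, with invariant factors (1,1,1,1,1,1,1,1).

Now H_k = ker ∂_k / im ∂_{k+1}, so:

  H_0: rank C_0 − rank ∂_1 = 9 − 8 = 1, and the invariant factors of ∂_1 are all 1, so H_0 = Z.
  H_1: rank ker ∂_1 − rank ∂_2 = (12 − 8) − 0 = 4, and there is no ∂_2, so H_1 = Z^4.

As a check, the Euler characteristic is 9 − 12 = -3, which agrees with 1 − 4 = -3.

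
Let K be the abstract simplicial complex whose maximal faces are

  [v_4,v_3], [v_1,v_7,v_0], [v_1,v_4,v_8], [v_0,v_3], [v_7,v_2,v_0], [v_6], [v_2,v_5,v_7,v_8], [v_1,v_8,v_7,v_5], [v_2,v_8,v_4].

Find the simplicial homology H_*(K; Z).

K has 9 vertices, 17 edges, 11 triangles, 2 3-simplices.
rank ∂_0 = 0, rank ∂_1 = 7 ⇒ b_0 = 9 − 0 − 7 = 2; all invariant factors of ∂_1 are 1 so no torsion. So H_0 ≅ Z^2.
rank ∂_1 = 7, rank ∂_2 = 9 ⇒ b_1 = 17 − 7 − 9 = 1; all invariant factors of ∂_2 are 1 so no torsion. So H_1 ≅ Z.
rank ∂_2 = 9, rank ∂_3 = 2 ⇒ b_2 = 11 − 9 − 2 = 0; all invariant factors of ∂_3 are 1 so no torsion. So H_2 ≅ 0.
rank ∂_3 = 2, rank ∂_4 = 0 ⇒ b_3 = 2 − 2 − 0 = 0. So H_3 ≅ 0.

H_0 = Z^2,  H_1 = Z,  H_2 = 0,  H_3 = 0.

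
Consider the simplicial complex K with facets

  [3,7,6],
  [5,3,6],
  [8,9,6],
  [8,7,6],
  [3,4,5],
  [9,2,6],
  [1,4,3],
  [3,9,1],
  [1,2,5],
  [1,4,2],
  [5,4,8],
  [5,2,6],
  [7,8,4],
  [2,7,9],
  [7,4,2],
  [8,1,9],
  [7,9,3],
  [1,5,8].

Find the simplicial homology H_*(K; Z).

H_0 ≅ Z,  H_1 ≅ Z ⊕ Z/2Z,  H_2 = 0.

Take the total order 1 < 2 < 3 < 4 < 5 < 6 < 7 < 8 < 9 on the vertex set. Then K (dimension 2) consists of the simplices:

  0-simplices (9): [1], [2], [3], [4], [5], [6], [7], [8], [9]
  1-simplices (27): (27 of them)
  2-simplices (18): [1,2,4], [1,2,5], [1,3,4], [1,3,9], [1,5,8], [1,8,9], [2,4,7], [2,5,6], [2,6,9], [2,7,9], [3,4,5], [3,5,6], [3,6,7], [3,7,9], [4,5,8], [4,7,8], [6,7,8], [6,8,9]

Hence C_0 ≅ Z^9, C_1 ≅ Z^27, C_2 ≅ Z^18.

Boundary ∂_1: C_1 → C_0 sends each edge [p,q] (with p < q) to q − p. For instance
  ∂[1,8] = [8] − [1].
The resulting 9×27 matrix has rank 8, and its Smith normal form has invariant factors (1,1,1,1,1,1,1,1).

The boundary map ∂_2: C_2 → C_1 acts by ∂[p,q,r] = [q,r] − [p,r] + [p,q]. For instance
  ∂[1,3,4] = [3,4] − [1,4] + [1,3],
  ∂[4,7,8] = [7,8] − [4,8] + [4,7].
The 27×18 boundary matrix has rank 18 and Smith normal form diag(1,1,1,1,1,1,1,1,1,1,1,1,1,1,1,1,1,2).

Now H_k = ker ∂_k / im ∂_{k+1}, so:

  H_0: rank C_0 − rank ∂_1 = 9 − 8 = 1, and the invariant factors of ∂_1 are all 1, so H_0 = Z.
  H_1: rank ker ∂_1 − rank ∂_2 = (27 − 8) − 18 = 1, and ∂_2 has invariant factor 2 > 1, so H_1 = Z ⊕ Z/2Z.
  H_2: rank ker ∂_2 − rank ∂_3 = (18 − 18) − 0 = 0, and there is no ∂_3, so H_2 = 0.

As a check, the Euler characteristic is 9 − 27 + 18 = 0, which agrees with 1 − 1 + 0 = 0.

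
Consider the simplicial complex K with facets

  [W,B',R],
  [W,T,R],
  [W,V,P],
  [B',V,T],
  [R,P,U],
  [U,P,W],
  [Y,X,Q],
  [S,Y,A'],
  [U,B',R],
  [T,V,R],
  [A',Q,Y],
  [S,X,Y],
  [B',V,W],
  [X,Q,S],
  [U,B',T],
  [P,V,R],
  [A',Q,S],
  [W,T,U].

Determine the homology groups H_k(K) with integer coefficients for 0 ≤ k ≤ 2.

H_0 = Z^2,  H_1 = Z/2,  H_2 = Z.

We work with the vertex ordering P < Q < R < S < T < U < V < W < X < Y < A' < B'. The simplices of K, each written with vertices in increasing order, are:

  0-simplices (12): [P], [Q], [R], [S], [T], [U], [V], [W], [X], [Y], [A'], [B']
  1-simplices (27): (27 of them)
  2-simplices (18): (18 of them)

giving chain groups C_0 ≅ Z^12, C_1 ≅ Z^27, C_2 ≅ Z^18.

∂_1: C_1 → C_0 maps an edge to its endpoints' difference, ∂[p,q] = q − p. For instance
  ∂[S,X] = [X] − [S].
As a 12×27 matrix over Z this has rank 10, with invariant factors (1,1,1,1,1,1,1,1,1,1).

∂_2: C_2 → C_1 sends each 2-simplex [p,q,r] to [q,r] − [p,r] + [p,q]. For instance
  ∂[Q,Y,A'] = [Y,A'] − [Q,A'] + [Q,Y],
  ∂[P,R,V] = [R,V] − [P,V] + [P,R].
The resulting 27×18 matrix has rank 17, and its Smith normal form has invariant factors (1,1,1,1,1,1,1,1,1,1,1,1,1,1,1,1,2).

Now H_k = ker ∂_k / im ∂_{k+1}, so:

  H_0: rank C_0 − rank ∂_1 = 12 − 10 = 2, and the invariant factors of ∂_1 are all 1, so H_0 ≅ Z^2.
  H_1: rank ker ∂_1 − rank ∂_2 = (27 − 10) − 17 = 0, and ∂_2 has invariant factor 2 > 1, so H_1 ≅ Z/2.
  H_2: rank ker ∂_2 − rank ∂_3 = (18 − 17) − 0 = 1, and there is no ∂_3, so H_2 ≅ Z.

As a check, the Euler characteristic is 12 − 27 + 18 = 3, which agrees with 2 − 0 + 1 = 3.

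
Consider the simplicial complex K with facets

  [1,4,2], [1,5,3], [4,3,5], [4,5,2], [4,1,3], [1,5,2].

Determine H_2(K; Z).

H_2 = Z.

We work with the vertex ordering 1 < 2 < 3 < 4 < 5. The simplices of K, each written with vertices in increasing order, are:

  0-simplices (5): [1], [2], [3], [4], [5]
  1-simplices (9): [1,2], [1,3], [1,4], [1,5], [2,4], [2,5], [3,4], [3,5], [4,5]
  2-simplices (6): [1,2,4], [1,2,5], [1,3,4], [1,3,5], [2,4,5], [3,4,5]

so the chain groups are C_0 ≅ Z^5, C_1 ≅ Z^9, C_2 ≅ Z^6.

Boundary ∂_1: C_1 → C_0 is given by ∂[p,q] = [q] − [p].
As a 5×9 matrix over Z this has rank 4, with invariant factors (1,1,1,1).

The boundary map ∂_2: C_2 → C_1 maps a triangle to the signed sum of its edges. For instance
  ∂[1,2,5] = [2,5] − [1,5] + [1,2],
  ∂[2,4,5] = [4,5] − [2,5] + [2,4].
As a 9×6 matrix over Z this has rank 5, with invariant factors (1,1,1,1,1).

Now H_k = ker ∂_k / im ∂_{k+1}, so:

  H_2: rank ker ∂_2 − rank ∂_3 = (6 − 5) − 0 = 1, and there is no ∂_3, so H_2 ≅ Z.

(K is a triangulation of the 2-sphere S^2.)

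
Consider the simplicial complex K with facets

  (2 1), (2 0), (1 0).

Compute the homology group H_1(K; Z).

Order the vertices as 0 < 1 < 2. Listing each simplex with vertices in this order, K has dimension 1 with simplices:

  0-simplices (3): [0], [1], [2]
  1-simplices (3): [0,1], [0,2], [1,2]

Hence C_0 ≅ Z^3, C_1 ≅ Z^3.

The boundary map ∂_1: C_1 → C_0 maps an edge to its endpoints' difference, ∂[p,q] = q − p. For instance
  ∂[0,1] = [1] − [0].
The 3×3 boundary matrix has rank 2 and Smith normal form diag(1,1).

Computing H_k = (kernel of ∂_k) / (image of ∂_{k+1}):

  H_1: rank ker ∂_1 − rank ∂_2 = (3 − 2) − 0 = 1, and there is no ∂_2, so H_1 = Z.

H_1 ≅ Z.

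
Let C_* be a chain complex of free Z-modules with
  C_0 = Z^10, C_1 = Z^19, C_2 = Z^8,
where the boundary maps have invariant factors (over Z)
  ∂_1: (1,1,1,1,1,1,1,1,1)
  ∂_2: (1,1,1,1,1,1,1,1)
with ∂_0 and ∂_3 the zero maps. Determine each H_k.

H_0 = Z,  H_1 = Z^2,  H_2 = 0.

H_0: b_0 = 10 − 0 − 9 = 1; torsion from ∂_1 factors > 1: none. So H_0 = Z.
H_1: b_1 = 19 − 9 − 8 = 2; torsion from ∂_2 factors > 1: none. So H_1 = Z^2.
H_2: b_2 = 8 − 8 − 0 = 0; torsion from ∂_3 factors > 1: none. So H_2 = 0.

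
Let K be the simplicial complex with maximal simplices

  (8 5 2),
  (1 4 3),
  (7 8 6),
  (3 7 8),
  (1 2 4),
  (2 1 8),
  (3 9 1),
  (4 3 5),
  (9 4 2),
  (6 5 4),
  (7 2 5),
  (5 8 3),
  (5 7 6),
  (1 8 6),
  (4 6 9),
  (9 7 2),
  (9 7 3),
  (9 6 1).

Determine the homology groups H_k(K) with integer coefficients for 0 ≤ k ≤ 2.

H_0 = Z,  H_1 = Z ⊕ Z_2,  H_2 = 0.

Fix the vertex order 1 < 2 < 3 < 4 < 5 < 6 < 7 < 8 < 9 and write every simplex with vertices in increasing order. Then dim K = 2 and the simplices of K are:

  0-simplices (9): [1], [2], [3], [4], [5], [6], [7], [8], [9]
  1-simplices (27): (27 of them)
  2-simplices (18): [1,2,4], [1,2,8], [1,3,4], [1,3,9], [1,6,8], [1,6,9], [2,4,9], [2,5,7], [2,5,8], [2,7,9], [3,4,5], [3,5,8], [3,7,8], [3,7,9], [4,5,6], [4,6,9], [5,6,7], [6,7,8]

so the chain groups are C_0 ≅ Z^9, C_1 ≅ Z^27, C_2 ≅ Z^18.

∂_1: C_1 → C_0 sends each edge [p,q] (with p < q) to q − p. For instance
  ∂[7,9] = [9] − [7].
As a 9×27 matrix over Z this has rank 8, with invariant factors (1,1,1,1,1,1,1,1).

Boundary ∂_2: C_2 → C_1 sends each 2-simplex [p,q,r] to [q,r] − [p,r] + [p,q]. For instance
  ∂[4,5,6] = [5,6] − [4,6] + [4,5],
  ∂[3,5,8] = [5,8] − [3,8] + [3,5].
The 27×18 boundary matrix has rank 18 and Smith normal form diag(1,1,1,1,1,1,1,1,1,1,1,1,1,1,1,1,1,2).

Now H_k = ker ∂_k / im ∂_{k+1}, so:

  H_0: rank C_0 − rank ∂_1 = 9 − 8 = 1, and the invariant factors of ∂_1 are all 1, so H_0 ≅ Z.
  H_1: rank ker ∂_1 − rank ∂_2 = (27 − 8) − 18 = 1, and ∂_2 has invariant factor 2 > 1, so H_1 ≅ Z ⊕ Z_2.
  H_2: rank ker ∂_2 − rank ∂_3 = (18 − 18) − 0 = 0, and there is no ∂_3, so H_2 ≅ 0.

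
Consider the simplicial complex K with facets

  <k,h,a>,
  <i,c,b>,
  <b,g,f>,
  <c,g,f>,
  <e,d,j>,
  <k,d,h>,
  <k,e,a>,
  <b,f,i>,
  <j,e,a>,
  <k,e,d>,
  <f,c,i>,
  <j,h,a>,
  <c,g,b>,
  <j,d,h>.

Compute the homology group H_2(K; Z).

H_2 ≅ Z^2.

Fix the vertex order a < b < c < d < e < f < g < h < i < j < k and write every simplex with vertices in increasing order. Then dim K = 2 and the simplices of K are:

  0-simplices (11): a, b, c, d, e, f, g, h, i, j, k
  1-simplices (21): ae, ah, aj, ak, bc, bf, bg, bi, cf, cg, ci, de, dh, dj, dk, ej, ek, fg, fi, hj, hk
  2-simplices (14): aej, aek, ahj, ahk, bcg, bci, bfg, bfi, cfg, cfi, dej, dek, dhj, dhk

giving chain groups C_0 ≅ Z^11, C_1 ≅ Z^21, C_2 ≅ Z^14.

∂_1: C_1 → C_0 is given by ∂[p,q] = [q] − [p]. For instance
  ∂bc = c − b.
The 11×21 boundary matrix has rank 9 and Smith normal form diag(1,1,1,1,1,1,1,1,1).

∂_2: C_2 → C_1 acts by ∂[p,q,r] = [q,r] − [p,r] + [p,q]. For instance
  ∂aej = ej − aj + ae,
  ∂bcg = cg − bg + bc.
The 21×14 boundary matrix has rank 12 and Smith normal form diag(1,1,1,1,1,1,1,1,1,1,1,1).

Reading off H_k = ker ∂_k / im ∂_{k+1}:

  H_2: rank ker ∂_2 − rank ∂_3 = (14 − 12) − 0 = 2, and there is no ∂_3, so H_2 ≅ Z^2.

(K is a triangulation of the disjoint union of the 2-sphere S^2 and the 2-sphere S^2.)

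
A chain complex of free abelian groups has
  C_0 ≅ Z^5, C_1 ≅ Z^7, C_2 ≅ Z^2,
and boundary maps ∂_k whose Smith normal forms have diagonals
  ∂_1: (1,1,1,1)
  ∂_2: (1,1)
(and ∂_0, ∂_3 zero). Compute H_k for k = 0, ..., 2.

H_0: b_0 = 5 − 0 − 4 = 1; torsion from ∂_1 factors > 1: none. So H_0 = Z.
H_1: b_1 = 7 − 4 − 2 = 1; torsion from ∂_2 factors > 1: none. So H_1 = Z.
H_2: b_2 = 2 − 2 − 0 = 0; torsion from ∂_3 factors > 1: none. So H_2 = 0.

H_0 = Z,  H_1 = Z,  H_2 = 0.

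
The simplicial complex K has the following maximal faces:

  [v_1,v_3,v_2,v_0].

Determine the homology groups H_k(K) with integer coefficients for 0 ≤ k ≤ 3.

Take the total order v_0 < v_1 < v_2 < v_3 on the vertex set. Then K (dimension 3) consists of the simplices:

  0-simplices (4): [v_0], [v_1], [v_2], [v_3]
  1-simplices (6): [v_0,v_1], [v_0,v_2], [v_0,v_3], [v_1,v_2], [v_1,v_3], [v_2,v_3]
  2-simplices (4): [v_0,v_1,v_2], [v_0,v_1,v_3], [v_0,v_2,v_3], [v_1,v_2,v_3]
  3-simplices (1): [v_0,v_1,v_2,v_3]

Hence C_0 ≅ Z^4, C_1 ≅ Z^6, C_2 ≅ Z^4, C_3 ≅ Z^1.

The boundary map ∂_1: C_1 → C_0 maps an edge to its endpoints' difference, ∂[p,q] = q − p.
The resulting 4×6 matrix has rank 3, and its Smith normal form has invariant factors (1,1,1).

Boundary ∂_2: C_2 → C_1 acts by ∂[p,q,r] = [q,r] − [p,r] + [p,q]. For instance
  ∂[v_0,v_1,v_3] = [v_1,v_3] − [v_0,v_3] + [v_0,v_1],
  ∂[v_0,v_2,v_3] = [v_2,v_3] − [v_0,v_3] + [v_0,v_2].
The 6×4 boundary matrix has rank 3 and Smith normal form diag(1,1,1).

The boundary map ∂_3: C_3 → C_2 sends each 3-simplex σ to the alternating sum Σ_i (−1)^i (σ with its i-th vertex removed). For instance
  ∂[v_0,v_1,v_2,v_3] = [v_1,v_2,v_3] − [v_0,v_2,v_3] + [v_0,v_1,v_3] − [v_0,v_1,v_2].
As a 4×1 matrix over Z this has rank 1, with invariant factors (1).

Computing H_k = (kernel of ∂_k) / (image of ∂_{k+1}):

  H_0: rank C_0 − rank ∂_1 = 4 − 3 = 1, and the invariant factors of ∂_1 are all 1, so H_0 ≅ Z.
  H_1: rank ker ∂_1 − rank ∂_2 = (6 − 3) − 3 = 0, and the invariant factors of ∂_2 are all 1, so H_1 ≅ 0.
  H_2: rank ker ∂_2 − rank ∂_3 = (4 − 3) − 1 = 0, and the invariant factors of ∂_3 are all 1, so H_2 ≅ 0.
  H_3: rank ker ∂_3 − rank ∂_4 = (1 − 1) − 0 = 0, and there is no ∂_4, so H_3 ≅ 0.

As a check, the Euler characteristic is 4 − 6 + 4 − 1 = 1, which agrees with 1 − 0 + 0 − 0 = 1.

H_0 ≅ Z,  H_1 = 0,  H_2 = 0,  H_3 = 0.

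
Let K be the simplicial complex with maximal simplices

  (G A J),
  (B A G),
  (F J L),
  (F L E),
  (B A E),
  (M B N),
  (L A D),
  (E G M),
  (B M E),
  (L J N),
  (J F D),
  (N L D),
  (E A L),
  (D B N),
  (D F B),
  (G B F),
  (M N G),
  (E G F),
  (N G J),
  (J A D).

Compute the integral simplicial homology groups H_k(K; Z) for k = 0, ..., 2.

H_0 ≅ Z,  H_1 ≅ Z ⊕ Z_2,  H_2 = 0.

Order the vertices as A < B < D < E < F < G < J < L < M < N. Listing each simplex with vertices in this order, K has dimension 2 with simplices:

  0-simplices (10): A, B, D, E, F, G, J, L, M, N
  1-simplices (30): AB, AD, AE, AG, AJ, AL, BD, BE, BF, BG, BM, BN, DF, DJ, DL, DN, EF, EG, EL, EM, FG, FJ, FL, GJ, GM, GN, JL, JN, LN, MN
  2-simplices (20): ABE, ABG, ADJ, ADL, AEL, AGJ, BDF, BDN, BEM, BFG, BMN, DFJ, DLN, EFG, EFL, EGM, FJL, GJN, GMN, JLN

so the chain groups are C_0 ≅ Z^10, C_1 ≅ Z^30, C_2 ≅ Z^20.

The boundary map ∂_1: C_1 → C_0 sends each edge [p,q] (with p < q) to q − p. For instance
  ∂BF = F − B.
The resulting 10×30 matrix has rank 9, and its Smith normal form has invariant factors (1,1,1,1,1,1,1,1,1).

Boundary ∂_2: C_2 → C_1 maps a triangle to the signed sum of its edges. For instance
  ∂JLN = LN − JN + JL,
  ∂DFJ = FJ − DJ + DF.
This gives a 30×20 integer matrix of rank 20; reducing to Smith normal form yields diagonal entries (1,1,1,1,1,1,1,1,1,1,1,1,1,1,1,1,1,1,1,2).

Now H_k = ker ∂_k / im ∂_{k+1}, so:

  H_0: rank C_0 − rank ∂_1 = 10 − 9 = 1, and the invariant factors of ∂_1 are all 1, so H_0 = Z.
  H_1: rank ker ∂_1 − rank ∂_2 = (30 − 9) − 20 = 1, and ∂_2 has invariant factor 2 > 1, so H_1 = Z ⊕ Z_2.
  H_2: rank ker ∂_2 − rank ∂_3 = (20 − 20) − 0 = 0, and there is no ∂_3, so H_2 = 0.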